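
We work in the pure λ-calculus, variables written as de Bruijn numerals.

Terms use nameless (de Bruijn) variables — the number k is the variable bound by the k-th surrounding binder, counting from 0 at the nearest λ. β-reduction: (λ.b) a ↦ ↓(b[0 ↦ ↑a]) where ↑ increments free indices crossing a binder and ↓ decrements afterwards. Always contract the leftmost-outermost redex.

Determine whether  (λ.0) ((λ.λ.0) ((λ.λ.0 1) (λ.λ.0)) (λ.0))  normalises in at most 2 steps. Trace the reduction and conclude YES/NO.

Answer: NO — after 2 steps the term is (λ.0) (λ.0), not yet normal

Working:
  start: (λ.0) ((λ.λ.0) ((λ.λ.0 1) (λ.λ.0)) (λ.0))
  →1  (λ.λ.0) ((λ.λ.0 1) (λ.λ.0)) (λ.0)
  →2  (λ.0) (λ.0)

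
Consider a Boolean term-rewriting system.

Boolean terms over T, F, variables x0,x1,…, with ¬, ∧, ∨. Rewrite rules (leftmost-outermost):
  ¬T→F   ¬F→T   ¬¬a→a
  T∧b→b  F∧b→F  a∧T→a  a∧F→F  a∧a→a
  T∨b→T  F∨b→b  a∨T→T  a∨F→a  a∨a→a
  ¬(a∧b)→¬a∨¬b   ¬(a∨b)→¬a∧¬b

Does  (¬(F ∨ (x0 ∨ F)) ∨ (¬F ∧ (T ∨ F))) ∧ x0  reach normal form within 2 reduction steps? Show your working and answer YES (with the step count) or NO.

  start: (¬(F ∨ (x0 ∨ F)) ∨ (¬F ∧ (T ∨ F))) ∧ x0
  [1] ((¬F ∧ ¬(x0 ∨ F)) ∨ (¬F ∧ (T ∨ F))) ∧ x0
  [2] ((T ∧ ¬(x0 ∨ F)) ∨ (¬F ∧ (T ∨ F))) ∧ x0

Answer: NO — after 2 steps the term is ((T ∧ ¬(x0 ∨ F)) ∨ (¬F ∧ (T ∨ F))) ∧ x0, not yet normal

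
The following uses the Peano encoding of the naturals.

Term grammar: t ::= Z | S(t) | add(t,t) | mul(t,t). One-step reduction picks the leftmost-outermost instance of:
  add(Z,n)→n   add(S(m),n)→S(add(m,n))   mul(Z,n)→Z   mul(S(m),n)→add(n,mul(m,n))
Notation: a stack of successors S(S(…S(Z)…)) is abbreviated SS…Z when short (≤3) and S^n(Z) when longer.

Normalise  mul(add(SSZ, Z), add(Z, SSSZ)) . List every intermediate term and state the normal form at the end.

Answer: normal form = S^6(Z)  (in 16 steps)

Derivation:
  start: mul(add(SSZ, Z), add(Z, SSSZ))
  step 1: mul(S(add(SZ, Z)), add(Z, SSSZ))
  step 2: add(add(Z, SSSZ), mul(add(SZ, Z), add(Z, SSSZ)))
  step 3: add(SSSZ, mul(add(SZ, Z), add(Z, SSSZ)))
  step 4: S(add(SSZ, mul(add(SZ, Z), add(Z, SSSZ))))
  step 5: S(S(add(SZ, mul(add(SZ, Z), add(Z, SSSZ)))))
  step 6: S(S(S(add(Z, mul(add(SZ, Z), add(Z, SSSZ))))))
  step 7: S(S(S(mul(add(SZ, Z), add(Z, SSSZ)))))
  step 8: S(S(S(mul(S(add(Z, Z)), add(Z, SSSZ)))))
  step 9: S(S(S(add(add(Z, SSSZ), mul(add(Z, Z), add(Z, SSSZ))))))
  step 10: S(S(S(add(SSSZ, mul(add(Z, Z), add(Z, SSSZ))))))
  step 11: S(S(S(S(add(SSZ, mul(add(Z, Z), add(Z, SSSZ)))))))
  step 12: S(S(S(S(S(add(SZ, mul(add(Z, Z), add(Z, SSSZ))))))))
  step 13: S(S(S(S(S(S(add(Z, mul(add(Z, Z), add(Z, SSSZ)))))))))
  step 14: S(S(S(S(S(S(mul(add(Z, Z), add(Z, SSSZ))))))))
  step 15: S(S(S(S(S(S(mul(Z, add(Z, SSSZ))))))))
  step 16: S^6(Z)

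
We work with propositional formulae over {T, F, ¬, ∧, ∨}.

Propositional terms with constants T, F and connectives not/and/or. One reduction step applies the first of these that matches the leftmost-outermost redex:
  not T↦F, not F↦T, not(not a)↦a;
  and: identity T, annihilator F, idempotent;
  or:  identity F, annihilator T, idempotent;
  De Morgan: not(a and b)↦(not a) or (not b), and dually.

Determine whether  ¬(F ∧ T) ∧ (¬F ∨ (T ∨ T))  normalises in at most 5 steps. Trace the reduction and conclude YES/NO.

  start: ¬(F ∧ T) ∧ (¬F ∨ (T ∨ T))
  →1  (¬F ∨ ¬T) ∧ (¬F ∨ (T ∨ T))
  →2  (T ∨ ¬T) ∧ (¬F ∨ (T ∨ T))
  →3  T ∧ (¬F ∨ (T ∨ T))
  →4  ¬F ∨ (T ∨ T)
  →5  T ∨ (T ∨ T)

Answer: NO — after 5 steps the term is T ∨ (T ∨ T), not yet normal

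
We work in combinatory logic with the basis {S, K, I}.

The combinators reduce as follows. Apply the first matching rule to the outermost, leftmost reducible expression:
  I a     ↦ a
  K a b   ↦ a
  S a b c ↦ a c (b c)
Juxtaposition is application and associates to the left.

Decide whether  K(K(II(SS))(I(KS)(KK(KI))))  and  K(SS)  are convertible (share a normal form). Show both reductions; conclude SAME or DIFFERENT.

Answer: SAME — A ⇓ K(SS), B ⇓ K(SS)

Working:
Term A:
  start: K(K(II(SS))(I(KS)(KK(KI))))
  [1] K(II(SS))
  [2] K(I(SS))
  [3] K(SS)

Term B:
  start: K(SS)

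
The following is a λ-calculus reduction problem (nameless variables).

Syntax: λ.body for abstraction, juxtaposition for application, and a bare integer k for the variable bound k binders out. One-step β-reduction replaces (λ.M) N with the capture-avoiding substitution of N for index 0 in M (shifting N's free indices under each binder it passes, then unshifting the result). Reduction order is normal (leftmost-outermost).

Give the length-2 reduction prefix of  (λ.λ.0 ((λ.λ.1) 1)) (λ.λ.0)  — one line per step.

  start: (λ.λ.0 ((λ.λ.1) 1)) (λ.λ.0)
  step 1: λ.0 ((λ.λ.1) (λ.λ.0))
  step 2: λ.0 (λ.λ.λ.0)

Answer: after 2 steps: λ.0 (λ.λ.λ.0)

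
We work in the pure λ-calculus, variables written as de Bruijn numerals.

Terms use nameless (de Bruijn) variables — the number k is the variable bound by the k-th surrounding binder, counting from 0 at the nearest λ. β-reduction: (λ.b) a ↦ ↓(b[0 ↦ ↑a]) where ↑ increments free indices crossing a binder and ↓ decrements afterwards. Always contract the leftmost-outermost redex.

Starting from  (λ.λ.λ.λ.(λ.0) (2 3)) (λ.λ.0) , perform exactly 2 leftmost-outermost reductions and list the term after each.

Answer: after 2 steps: λ.λ.λ.2 (λ.λ.0)

Reduction:
  start: (λ.λ.λ.λ.(λ.0) (2 3)) (λ.λ.0)
  →1  λ.λ.λ.(λ.0) (2 (λ.λ.0))
  →2  λ.λ.λ.2 (λ.λ.0)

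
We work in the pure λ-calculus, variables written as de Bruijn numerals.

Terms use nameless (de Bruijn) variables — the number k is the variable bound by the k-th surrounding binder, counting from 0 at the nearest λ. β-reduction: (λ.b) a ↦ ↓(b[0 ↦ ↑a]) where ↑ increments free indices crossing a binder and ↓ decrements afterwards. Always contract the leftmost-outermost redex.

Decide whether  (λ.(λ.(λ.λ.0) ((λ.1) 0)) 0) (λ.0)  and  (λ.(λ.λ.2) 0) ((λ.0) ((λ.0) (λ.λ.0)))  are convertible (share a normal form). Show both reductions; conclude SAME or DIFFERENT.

Term A:
  start: (λ.(λ.(λ.λ.0) ((λ.1) 0)) 0) (λ.0)
  →1  (λ.(λ.λ.0) ((λ.1) 0)) (λ.0)
  →2  (λ.λ.0) ((λ.λ.0) (λ.0))
  →3  λ.0

Term B:
  start: (λ.(λ.λ.2) 0) ((λ.0) ((λ.0) (λ.λ.0)))
  →1  (λ.λ.(λ.0) ((λ.0) (λ.λ.0))) ((λ.0) ((λ.0) (λ.λ.0)))
  →2  λ.(λ.0) ((λ.0) (λ.λ.0))
  →3  λ.(λ.0) (λ.λ.0)
  →4  λ.λ.λ.0

Answer: DIFFERENT — A ⇓ λ.0, B ⇓ λ.λ.λ.0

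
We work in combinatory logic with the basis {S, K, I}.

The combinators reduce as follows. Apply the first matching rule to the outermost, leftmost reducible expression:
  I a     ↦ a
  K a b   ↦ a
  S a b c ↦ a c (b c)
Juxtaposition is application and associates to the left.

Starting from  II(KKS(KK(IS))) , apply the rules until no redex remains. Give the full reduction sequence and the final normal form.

Answer: normal form = KK  (in 4 steps)

Derivation:
  start: II(KKS(KK(IS)))
  [1] I(KKS(KK(IS)))
  [2] KKS(KK(IS))
  [3] K(KK(IS))
  [4] KK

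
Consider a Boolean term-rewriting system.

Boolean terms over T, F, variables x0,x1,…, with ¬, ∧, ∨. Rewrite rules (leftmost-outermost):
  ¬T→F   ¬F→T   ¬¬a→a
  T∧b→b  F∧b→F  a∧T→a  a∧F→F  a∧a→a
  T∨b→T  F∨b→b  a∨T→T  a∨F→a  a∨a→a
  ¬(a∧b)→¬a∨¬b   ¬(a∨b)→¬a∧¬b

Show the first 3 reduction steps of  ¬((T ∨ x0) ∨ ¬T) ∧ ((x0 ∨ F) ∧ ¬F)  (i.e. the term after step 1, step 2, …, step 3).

Answer: after 3 steps: ((F ∧ ¬x0) ∧ ¬¬T) ∧ ((x0 ∨ F) ∧ ¬F)

Derivation:
  start: ¬((T ∨ x0) ∨ ¬T) ∧ ((x0 ∨ F) ∧ ¬F)
  →1  (¬(T ∨ x0) ∧ ¬¬T) ∧ ((x0 ∨ F) ∧ ¬F)
  →2  ((¬T ∧ ¬x0) ∧ ¬¬T) ∧ ((x0 ∨ F) ∧ ¬F)
  →3  ((F ∧ ¬x0) ∧ ¬¬T) ∧ ((x0 ∨ F) ∧ ¬F)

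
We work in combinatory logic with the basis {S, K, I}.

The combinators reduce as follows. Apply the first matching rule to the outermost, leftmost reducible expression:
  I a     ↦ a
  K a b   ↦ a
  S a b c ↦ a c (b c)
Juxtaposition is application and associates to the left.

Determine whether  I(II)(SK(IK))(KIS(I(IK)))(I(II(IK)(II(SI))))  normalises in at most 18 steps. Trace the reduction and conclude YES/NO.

Answer: YES — reaches normal form K(K(SI)) in 15 ≤ 18 steps

Derivation:
  start: I(II)(SK(IK))(KIS(I(IK)))(I(II(IK)(II(SI))))
  step 1: II(SK(IK))(KIS(I(IK)))(I(II(IK)(II(SI))))
  step 2: I(SK(IK))(KIS(I(IK)))(I(II(IK)(II(SI))))
  step 3: SK(IK)(KIS(I(IK)))(I(II(IK)(II(SI))))
  step 4: K(KIS(I(IK)))(IK(KIS(I(IK))))(I(II(IK)(II(SI))))
  step 5: KIS(I(IK))(I(II(IK)(II(SI))))
  step 6: I(I(IK))(I(II(IK)(II(SI))))
  step 7: I(IK)(I(II(IK)(II(SI))))
  step 8: IK(I(II(IK)(II(SI))))
  step 9: K(I(II(IK)(II(SI))))
  step 10: K(II(IK)(II(SI)))
  step 11: K(I(IK)(II(SI)))
  step 12: K(IK(II(SI)))
  step 13: K(K(II(SI)))
  step 14: K(K(I(SI)))
  step 15: K(K(SI))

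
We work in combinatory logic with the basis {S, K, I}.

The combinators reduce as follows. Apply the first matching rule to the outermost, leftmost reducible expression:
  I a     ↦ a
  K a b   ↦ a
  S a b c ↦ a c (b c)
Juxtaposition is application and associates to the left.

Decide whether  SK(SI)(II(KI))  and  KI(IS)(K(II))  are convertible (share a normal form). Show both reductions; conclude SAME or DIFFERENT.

Term A:
  start: SK(SI)(II(KI))
  step 1: K(II(KI))(SI(II(KI)))
  step 2: II(KI)
  step 3: I(KI)
  step 4: KI

Term B:
  start: KI(IS)(K(II))
  step 1: I(K(II))
  step 2: K(II)
  step 3: KI

Answer: SAME — A ⇓ KI, B ⇓ KI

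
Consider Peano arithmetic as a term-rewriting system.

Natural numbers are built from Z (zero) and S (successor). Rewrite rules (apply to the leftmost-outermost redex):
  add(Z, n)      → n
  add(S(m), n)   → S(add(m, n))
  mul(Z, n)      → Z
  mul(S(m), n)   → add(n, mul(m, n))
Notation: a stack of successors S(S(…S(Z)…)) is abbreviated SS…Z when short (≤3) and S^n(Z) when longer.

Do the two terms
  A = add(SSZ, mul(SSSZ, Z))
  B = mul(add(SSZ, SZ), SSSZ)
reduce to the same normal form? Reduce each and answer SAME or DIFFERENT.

Answer: DIFFERENT — A ⇓ SSZ, B ⇓ S^9(Z)

Working:
Term A:
  start: add(SSZ, mul(SSSZ, Z))
  step 1: S(add(SZ, mul(SSSZ, Z)))
  step 2: S(S(add(Z, mul(SSSZ, Z))))
  step 3: S(S(mul(SSSZ, Z)))
  step 4: S(S(add(Z, mul(SSZ, Z))))
  step 5: S(S(mul(SSZ, Z)))
  step 6: S(S(add(Z, mul(SZ, Z))))
  step 7: S(S(mul(SZ, Z)))
  step 8: S(S(add(Z, mul(Z, Z))))
  step 9: S(S(mul(Z, Z)))
  step 10: SSZ

Term B:
  start: mul(add(SSZ, SZ), SSSZ)
  step 1: mul(S(add(SZ, SZ)), SSSZ)
  step 2: add(SSSZ, mul(add(SZ, SZ), SSSZ))
  step 3: S(add(SSZ, mul(add(SZ, SZ), SSSZ)))
  step 4: S(S(add(SZ, mul(add(SZ, SZ), SSSZ))))
  step 5: S(S(S(add(Z, mul(add(SZ, SZ), SSSZ)))))
  step 6: S(S(S(mul(add(SZ, SZ), SSSZ))))
  step 7: S(S(S(mul(S(add(Z, SZ)), SSSZ))))
  step 8: S(S(S(add(SSSZ, mul(add(Z, SZ), SSSZ)))))
  step 9: S(S(S(S(add(SSZ, mul(add(Z, SZ), SSSZ))))))
  step 10: S(S(S(S(S(add(SZ, mul(add(Z, SZ), SSSZ)))))))
  step 11: S(S(S(S(S(S(add(Z, mul(add(Z, SZ), SSSZ))))))))
  step 12: S(S(S(S(S(S(mul(add(Z, SZ), SSSZ)))))))
  step 13: S(S(S(S(S(S(mul(SZ, SSSZ)))))))
  step 14: S(S(S(S(S(S(add(SSSZ, mul(Z, SSSZ))))))))
  step 15: S(S(S(S(S(S(S(add(SSZ, mul(Z, SSSZ)))))))))
  step 16: S(S(S(S(S(S(S(S(add(SZ, mul(Z, SSSZ))))))))))
  step 17: S(S(S(S(S(S(S(S(S(add(Z, mul(Z, SSSZ)))))))))))
  step 18: S(S(S(S(S(S(S(S(S(mul(Z, SSSZ))))))))))
  step 19: S^9(Z)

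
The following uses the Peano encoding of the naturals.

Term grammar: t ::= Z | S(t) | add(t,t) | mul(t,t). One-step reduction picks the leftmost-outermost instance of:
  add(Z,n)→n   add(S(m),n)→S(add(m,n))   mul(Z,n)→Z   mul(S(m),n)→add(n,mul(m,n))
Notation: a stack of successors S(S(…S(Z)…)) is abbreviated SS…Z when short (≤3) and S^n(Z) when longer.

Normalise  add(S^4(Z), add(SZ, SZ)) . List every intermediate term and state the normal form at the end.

  start: add(S^4(Z), add(SZ, SZ))
  [1] S(add(SSSZ, add(SZ, SZ)))
  [2] S(S(add(SSZ, add(SZ, SZ))))
  [3] S(S(S(add(SZ, add(SZ, SZ)))))
  [4] S(S(S(S(add(Z, add(SZ, SZ))))))
  [5] S(S(S(S(add(SZ, SZ)))))
  [6] S(S(S(S(S(add(Z, SZ))))))
  [7] S^6(Z)

Answer: normal form = S^6(Z)  (in 7 steps)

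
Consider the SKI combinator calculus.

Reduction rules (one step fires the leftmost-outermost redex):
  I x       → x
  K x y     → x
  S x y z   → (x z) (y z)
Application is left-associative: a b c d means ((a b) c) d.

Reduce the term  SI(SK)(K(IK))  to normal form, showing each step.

Answer: normal form = K  (in 4 steps)

Reduction:
  start: SI(SK)(K(IK))
  →1  I(K(IK))(SK(K(IK)))
  →2  K(IK)(SK(K(IK)))
  →3  IK
  →4  K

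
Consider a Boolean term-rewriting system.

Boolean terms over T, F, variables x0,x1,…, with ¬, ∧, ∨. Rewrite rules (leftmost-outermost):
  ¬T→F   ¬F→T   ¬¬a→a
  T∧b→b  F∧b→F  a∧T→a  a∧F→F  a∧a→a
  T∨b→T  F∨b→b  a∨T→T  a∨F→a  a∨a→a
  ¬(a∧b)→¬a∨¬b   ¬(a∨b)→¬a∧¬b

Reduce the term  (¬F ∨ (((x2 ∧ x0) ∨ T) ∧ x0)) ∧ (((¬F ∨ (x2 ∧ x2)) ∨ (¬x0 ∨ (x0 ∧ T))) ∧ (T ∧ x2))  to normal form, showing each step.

  start: (¬F ∨ (((x2 ∧ x0) ∨ T) ∧ x0)) ∧ (((¬F ∨ (x2 ∧ x2)) ∨ (¬x0 ∨ (x0 ∧ T))) ∧ (T ∧ x2))
  →1  (T ∨ (((x2 ∧ x0) ∨ T) ∧ x0)) ∧ (((¬F ∨ (x2 ∧ x2)) ∨ (¬x0 ∨ (x0 ∧ T))) ∧ (T ∧ x2))
  →2  T ∧ (((¬F ∨ (x2 ∧ x2)) ∨ (¬x0 ∨ (x0 ∧ T))) ∧ (T ∧ x2))
  →3  ((¬F ∨ (x2 ∧ x2)) ∨ (¬x0 ∨ (x0 ∧ T))) ∧ (T ∧ x2)
  →4  ((T ∨ (x2 ∧ x2)) ∨ (¬x0 ∨ (x0 ∧ T))) ∧ (T ∧ x2)
  →5  (T ∨ (¬x0 ∨ (x0 ∧ T))) ∧ (T ∧ x2)
  →6  T ∧ (T ∧ x2)
  →7  T ∧ x2
  →8  x2

Answer: normal form = x2  (in 8 steps)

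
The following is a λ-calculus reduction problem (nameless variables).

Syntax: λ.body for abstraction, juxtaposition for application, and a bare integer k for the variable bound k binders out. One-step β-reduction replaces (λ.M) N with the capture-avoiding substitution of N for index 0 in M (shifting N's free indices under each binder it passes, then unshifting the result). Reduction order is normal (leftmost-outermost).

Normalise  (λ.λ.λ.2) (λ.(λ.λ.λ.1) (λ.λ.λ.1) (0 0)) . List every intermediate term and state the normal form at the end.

  start: (λ.λ.λ.2) (λ.(λ.λ.λ.1) (λ.λ.λ.1) (0 0))
  step 1: λ.λ.λ.(λ.λ.λ.1) (λ.λ.λ.1) (0 0)
  step 2: λ.λ.λ.(λ.λ.1) (0 0)
  step 3: λ.λ.λ.λ.1 1

Answer: normal form = λ.λ.λ.λ.1 1  (in 3 steps)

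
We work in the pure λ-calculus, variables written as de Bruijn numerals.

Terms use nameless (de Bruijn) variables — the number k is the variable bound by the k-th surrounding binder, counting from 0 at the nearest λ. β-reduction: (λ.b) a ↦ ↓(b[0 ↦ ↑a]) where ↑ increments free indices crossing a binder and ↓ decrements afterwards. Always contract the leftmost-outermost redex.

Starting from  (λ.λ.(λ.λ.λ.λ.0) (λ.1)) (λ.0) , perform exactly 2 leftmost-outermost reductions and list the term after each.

  start: (λ.λ.(λ.λ.λ.λ.0) (λ.1)) (λ.0)
  [1] λ.(λ.λ.λ.λ.0) (λ.1)
  [2] λ.λ.λ.λ.0

Answer: after 2 steps: λ.λ.λ.λ.0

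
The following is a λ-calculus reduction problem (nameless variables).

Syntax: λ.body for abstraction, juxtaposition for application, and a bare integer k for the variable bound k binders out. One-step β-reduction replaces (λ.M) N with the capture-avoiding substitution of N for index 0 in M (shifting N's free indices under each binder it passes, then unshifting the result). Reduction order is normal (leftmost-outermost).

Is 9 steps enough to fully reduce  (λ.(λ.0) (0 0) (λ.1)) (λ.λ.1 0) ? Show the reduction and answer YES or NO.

Answer: YES — reaches normal form λ.λ.λ.1 0 in 6 ≤ 9 steps

Derivation:
  start: (λ.(λ.0) (0 0) (λ.1)) (λ.λ.1 0)
  →1  (λ.0) ((λ.λ.1 0) (λ.λ.1 0)) (λ.λ.λ.1 0)
  →2  (λ.λ.1 0) (λ.λ.1 0) (λ.λ.λ.1 0)
  →3  (λ.(λ.λ.1 0) 0) (λ.λ.λ.1 0)
  →4  (λ.λ.1 0) (λ.λ.λ.1 0)
  →5  λ.(λ.λ.λ.1 0) 0
  →6  λ.λ.λ.1 0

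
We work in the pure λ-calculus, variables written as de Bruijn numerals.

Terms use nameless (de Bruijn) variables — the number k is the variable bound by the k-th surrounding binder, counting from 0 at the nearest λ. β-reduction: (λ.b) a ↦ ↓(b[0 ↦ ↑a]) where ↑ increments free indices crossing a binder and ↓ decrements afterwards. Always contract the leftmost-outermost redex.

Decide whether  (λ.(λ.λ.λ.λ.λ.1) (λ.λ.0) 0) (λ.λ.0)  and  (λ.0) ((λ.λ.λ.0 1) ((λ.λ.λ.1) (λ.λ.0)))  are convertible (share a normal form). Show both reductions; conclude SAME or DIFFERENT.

Term A:
  start: (λ.(λ.λ.λ.λ.λ.1) (λ.λ.0) 0) (λ.λ.0)
  →1  (λ.λ.λ.λ.λ.1) (λ.λ.0) (λ.λ.0)
  →2  (λ.λ.λ.λ.1) (λ.λ.0)
  →3  λ.λ.λ.1

Term B:
  start: (λ.0) ((λ.λ.λ.0 1) ((λ.λ.λ.1) (λ.λ.0)))
  →1  (λ.λ.λ.0 1) ((λ.λ.λ.1) (λ.λ.0))
  →2  λ.λ.0 1

Answer: DIFFERENT — A ⇓ λ.λ.λ.1, B ⇓ λ.λ.0 1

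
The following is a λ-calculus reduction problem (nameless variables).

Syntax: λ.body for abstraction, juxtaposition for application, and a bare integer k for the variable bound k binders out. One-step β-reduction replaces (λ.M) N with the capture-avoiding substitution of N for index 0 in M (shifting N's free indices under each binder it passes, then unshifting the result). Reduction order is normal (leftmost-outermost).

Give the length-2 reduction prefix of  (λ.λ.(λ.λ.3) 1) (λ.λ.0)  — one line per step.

  start: (λ.λ.(λ.λ.3) 1) (λ.λ.0)
  step 1: λ.(λ.λ.λ.λ.0) (λ.λ.0)
  step 2: λ.λ.λ.λ.0

Answer: after 2 steps: λ.λ.λ.λ.0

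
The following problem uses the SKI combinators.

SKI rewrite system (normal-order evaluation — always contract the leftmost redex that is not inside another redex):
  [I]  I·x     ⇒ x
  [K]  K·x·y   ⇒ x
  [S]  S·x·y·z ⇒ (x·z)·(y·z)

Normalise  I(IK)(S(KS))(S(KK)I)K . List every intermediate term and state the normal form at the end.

  start: I(IK)(S(KS))(S(KK)I)K
  [1] IK(S(KS))(S(KK)I)K
  [2] K(S(KS))(S(KK)I)K
  [3] S(KS)K

Answer: normal form = S(KS)K  (in 3 steps)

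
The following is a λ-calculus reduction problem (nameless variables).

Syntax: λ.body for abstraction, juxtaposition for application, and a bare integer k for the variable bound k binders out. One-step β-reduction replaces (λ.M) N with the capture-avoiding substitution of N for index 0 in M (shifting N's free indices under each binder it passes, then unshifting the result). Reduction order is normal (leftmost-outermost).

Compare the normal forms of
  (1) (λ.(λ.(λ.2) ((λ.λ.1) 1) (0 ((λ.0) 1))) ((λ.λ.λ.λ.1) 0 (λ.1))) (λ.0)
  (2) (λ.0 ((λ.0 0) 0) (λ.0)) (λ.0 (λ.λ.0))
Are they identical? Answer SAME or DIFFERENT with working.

Answer: DIFFERENT — A ⇓ λ.λ.0, B ⇓ λ.0

Reduction:
Term A:
  start: (λ.(λ.(λ.2) ((λ.λ.1) 1) (0 ((λ.0) 1))) ((λ.λ.λ.λ.1) 0 (λ.1))) (λ.0)
  step 1: (λ.(λ.λ.0) ((λ.λ.1) (λ.0)) (0 ((λ.0) (λ.0)))) ((λ.λ.λ.λ.1) (λ.0) (λ.λ.0))
  step 2: (λ.λ.0) ((λ.λ.1) (λ.0)) ((λ.λ.λ.λ.1) (λ.0) (λ.λ.0) ((λ.0) (λ.0)))
  step 3: (λ.0) ((λ.λ.λ.λ.1) (λ.0) (λ.λ.0) ((λ.0) (λ.0)))
  step 4: (λ.λ.λ.λ.1) (λ.0) (λ.λ.0) ((λ.0) (λ.0))
  step 5: (λ.λ.λ.1) (λ.λ.0) ((λ.0) (λ.0))
  step 6: (λ.λ.1) ((λ.0) (λ.0))
  step 7: λ.(λ.0) (λ.0)
  step 8: λ.λ.0

Term B:
  start: (λ.0 ((λ.0 0) 0) (λ.0)) (λ.0 (λ.λ.0))
  step 1: (λ.0 (λ.λ.0)) ((λ.0 0) (λ.0 (λ.λ.0))) (λ.0)
  step 2: (λ.0 0) (λ.0 (λ.λ.0)) (λ.λ.0) (λ.0)
  step 3: (λ.0 (λ.λ.0)) (λ.0 (λ.λ.0)) (λ.λ.0) (λ.0)
  step 4: (λ.0 (λ.λ.0)) (λ.λ.0) (λ.λ.0) (λ.0)
  step 5: (λ.λ.0) (λ.λ.0) (λ.λ.0) (λ.0)
  step 6: (λ.0) (λ.λ.0) (λ.0)
  step 7: (λ.λ.0) (λ.0)
  step 8: λ.0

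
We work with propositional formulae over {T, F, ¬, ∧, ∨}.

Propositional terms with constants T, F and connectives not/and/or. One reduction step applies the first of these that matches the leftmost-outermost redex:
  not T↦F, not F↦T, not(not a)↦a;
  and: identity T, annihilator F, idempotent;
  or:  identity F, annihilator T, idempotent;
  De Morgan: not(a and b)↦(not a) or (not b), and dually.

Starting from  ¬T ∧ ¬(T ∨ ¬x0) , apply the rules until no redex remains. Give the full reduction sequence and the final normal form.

  start: ¬T ∧ ¬(T ∨ ¬x0)
  step 1: F ∧ ¬(T ∨ ¬x0)
  step 2: F

Answer: normal form = F  (in 2 steps)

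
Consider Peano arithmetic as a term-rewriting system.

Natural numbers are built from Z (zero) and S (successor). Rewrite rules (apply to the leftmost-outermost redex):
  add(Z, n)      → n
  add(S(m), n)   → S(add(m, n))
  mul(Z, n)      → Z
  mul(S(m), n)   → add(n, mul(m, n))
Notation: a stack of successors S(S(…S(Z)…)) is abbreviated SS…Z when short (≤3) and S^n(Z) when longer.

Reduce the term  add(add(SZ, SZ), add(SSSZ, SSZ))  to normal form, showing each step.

  start: add(add(SZ, SZ), add(SSSZ, SSZ))
  [1] add(S(add(Z, SZ)), add(SSSZ, SSZ))
  [2] S(add(add(Z, SZ), add(SSSZ, SSZ)))
  [3] S(add(SZ, add(SSSZ, SSZ)))
  [4] S(S(add(Z, add(SSSZ, SSZ))))
  [5] S(S(add(SSSZ, SSZ)))
  [6] S(S(S(add(SSZ, SSZ))))
  [7] S(S(S(S(add(SZ, SSZ)))))
  [8] S(S(S(S(S(add(Z, SSZ))))))
  [9] S^7(Z)

Answer: normal form = S^7(Z)  (in 9 steps)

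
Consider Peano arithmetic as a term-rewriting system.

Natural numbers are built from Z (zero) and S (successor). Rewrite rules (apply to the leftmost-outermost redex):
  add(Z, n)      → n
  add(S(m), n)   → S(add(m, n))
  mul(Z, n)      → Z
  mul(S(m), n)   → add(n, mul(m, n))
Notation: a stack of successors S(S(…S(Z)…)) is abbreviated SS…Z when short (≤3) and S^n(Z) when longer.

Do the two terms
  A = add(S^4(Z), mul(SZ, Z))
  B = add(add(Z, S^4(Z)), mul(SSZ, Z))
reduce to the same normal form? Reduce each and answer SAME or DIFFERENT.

Term A:
  start: add(S^4(Z), mul(SZ, Z))
  step 1: S(add(SSSZ, mul(SZ, Z)))
  step 2: S(S(add(SSZ, mul(SZ, Z))))
  step 3: S(S(S(add(SZ, mul(SZ, Z)))))
  step 4: S(S(S(S(add(Z, mul(SZ, Z))))))
  step 5: S(S(S(S(mul(SZ, Z)))))
  step 6: S(S(S(S(add(Z, mul(Z, Z))))))
  step 7: S(S(S(S(mul(Z, Z)))))
  step 8: S^4(Z)

Term B:
  start: add(add(Z, S^4(Z)), mul(SSZ, Z))
  step 1: add(S^4(Z), mul(SSZ, Z))
  step 2: S(add(SSSZ, mul(SSZ, Z)))
  step 3: S(S(add(SSZ, mul(SSZ, Z))))
  step 4: S(S(S(add(SZ, mul(SSZ, Z)))))
  step 5: S(S(S(S(add(Z, mul(SSZ, Z))))))
  step 6: S(S(S(S(mul(SSZ, Z)))))
  step 7: S(S(S(S(add(Z, mul(SZ, Z))))))
  step 8: S(S(S(S(mul(SZ, Z)))))
  step 9: S(S(S(S(add(Z, mul(Z, Z))))))
  step 10: S(S(S(S(mul(Z, Z)))))
  step 11: S^4(Z)

Answer: SAME — A ⇓ S^4(Z), B ⇓ S^4(Z)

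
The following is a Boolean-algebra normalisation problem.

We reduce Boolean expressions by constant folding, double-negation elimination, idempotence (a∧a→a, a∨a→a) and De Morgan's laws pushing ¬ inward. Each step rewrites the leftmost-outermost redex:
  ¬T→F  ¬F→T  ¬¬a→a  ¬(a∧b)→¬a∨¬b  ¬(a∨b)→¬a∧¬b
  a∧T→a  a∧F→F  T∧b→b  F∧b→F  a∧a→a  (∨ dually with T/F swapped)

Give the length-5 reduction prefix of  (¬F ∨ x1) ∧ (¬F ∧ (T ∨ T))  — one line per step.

  start: (¬F ∨ x1) ∧ (¬F ∧ (T ∨ T))
  →1  (T ∨ x1) ∧ (¬F ∧ (T ∨ T))
  →2  T ∧ (¬F ∧ (T ∨ T))
  →3  ¬F ∧ (T ∨ T)
  →4  T ∧ (T ∨ T)
  →5  T ∨ T

Answer: after 5 steps: T ∨ T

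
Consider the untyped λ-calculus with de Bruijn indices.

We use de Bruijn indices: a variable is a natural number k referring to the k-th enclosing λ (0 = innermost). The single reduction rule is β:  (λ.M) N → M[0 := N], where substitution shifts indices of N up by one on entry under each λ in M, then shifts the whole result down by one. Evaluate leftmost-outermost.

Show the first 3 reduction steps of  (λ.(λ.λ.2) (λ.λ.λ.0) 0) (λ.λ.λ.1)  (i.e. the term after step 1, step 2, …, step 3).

  start: (λ.(λ.λ.2) (λ.λ.λ.0) 0) (λ.λ.λ.1)
  step 1: (λ.λ.λ.λ.λ.1) (λ.λ.λ.0) (λ.λ.λ.1)
  step 2: (λ.λ.λ.λ.1) (λ.λ.λ.1)
  step 3: λ.λ.λ.1

Answer: after 3 steps: λ.λ.λ.1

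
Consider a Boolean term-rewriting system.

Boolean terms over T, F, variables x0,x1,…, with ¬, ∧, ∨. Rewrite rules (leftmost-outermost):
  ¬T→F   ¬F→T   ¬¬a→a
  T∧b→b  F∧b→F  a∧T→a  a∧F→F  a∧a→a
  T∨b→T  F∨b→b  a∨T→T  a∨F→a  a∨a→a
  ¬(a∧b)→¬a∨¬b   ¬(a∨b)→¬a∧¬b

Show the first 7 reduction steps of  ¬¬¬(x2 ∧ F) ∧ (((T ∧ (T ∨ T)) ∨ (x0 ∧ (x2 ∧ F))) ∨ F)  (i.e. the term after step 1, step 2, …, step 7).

Answer: after 7 steps: (T ∨ T) ∨ (x0 ∧ (x2 ∧ F))

Derivation:
  start: ¬¬¬(x2 ∧ F) ∧ (((T ∧ (T ∨ T)) ∨ (x0 ∧ (x2 ∧ F))) ∨ F)
  [1] ¬(x2 ∧ F) ∧ (((T ∧ (T ∨ T)) ∨ (x0 ∧ (x2 ∧ F))) ∨ F)
  [2] (¬x2 ∨ ¬F) ∧ (((T ∧ (T ∨ T)) ∨ (x0 ∧ (x2 ∧ F))) ∨ F)
  [3] (¬x2 ∨ T) ∧ (((T ∧ (T ∨ T)) ∨ (x0 ∧ (x2 ∧ F))) ∨ F)
  [4] T ∧ (((T ∧ (T ∨ T)) ∨ (x0 ∧ (x2 ∧ F))) ∨ F)
  [5] ((T ∧ (T ∨ T)) ∨ (x0 ∧ (x2 ∧ F))) ∨ F
  [6] (T ∧ (T ∨ T)) ∨ (x0 ∧ (x2 ∧ F))
  [7] (T ∨ T) ∨ (x0 ∧ (x2 ∧ F))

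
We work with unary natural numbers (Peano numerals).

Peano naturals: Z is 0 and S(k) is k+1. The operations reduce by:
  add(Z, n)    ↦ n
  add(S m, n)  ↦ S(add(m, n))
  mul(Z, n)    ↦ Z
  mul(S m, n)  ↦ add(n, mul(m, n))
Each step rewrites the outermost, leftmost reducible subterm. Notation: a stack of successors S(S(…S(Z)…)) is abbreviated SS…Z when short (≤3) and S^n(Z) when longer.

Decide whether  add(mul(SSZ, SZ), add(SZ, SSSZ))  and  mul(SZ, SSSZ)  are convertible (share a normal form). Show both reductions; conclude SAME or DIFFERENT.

Term A:
  start: add(mul(SSZ, SZ), add(SZ, SSSZ))
  →1  add(add(SZ, mul(SZ, SZ)), add(SZ, SSSZ))
  →2  add(S(add(Z, mul(SZ, SZ))), add(SZ, SSSZ))
  →3  S(add(add(Z, mul(SZ, SZ)), add(SZ, SSSZ)))
  →4  S(add(mul(SZ, SZ), add(SZ, SSSZ)))
  →5  S(add(add(SZ, mul(Z, SZ)), add(SZ, SSSZ)))
  →6  S(add(S(add(Z, mul(Z, SZ))), add(SZ, SSSZ)))
  →7  S(S(add(add(Z, mul(Z, SZ)), add(SZ, SSSZ))))
  →8  S(S(add(mul(Z, SZ), add(SZ, SSSZ))))
  →9  S(S(add(Z, add(SZ, SSSZ))))
  →10  S(S(add(SZ, SSSZ)))
  →11  S(S(S(add(Z, SSSZ))))
  →12  S^6(Z)

Term B:
  start: mul(SZ, SSSZ)
  →1  add(SSSZ, mul(Z, SSSZ))
  →2  S(add(SSZ, mul(Z, SSSZ)))
  →3  S(S(add(SZ, mul(Z, SSSZ))))
  →4  S(S(S(add(Z, mul(Z, SSSZ)))))
  →5  S(S(S(mul(Z, SSSZ))))
  →6  SSSZ

Answer: DIFFERENT — A ⇓ S^6(Z), B ⇓ SSSZ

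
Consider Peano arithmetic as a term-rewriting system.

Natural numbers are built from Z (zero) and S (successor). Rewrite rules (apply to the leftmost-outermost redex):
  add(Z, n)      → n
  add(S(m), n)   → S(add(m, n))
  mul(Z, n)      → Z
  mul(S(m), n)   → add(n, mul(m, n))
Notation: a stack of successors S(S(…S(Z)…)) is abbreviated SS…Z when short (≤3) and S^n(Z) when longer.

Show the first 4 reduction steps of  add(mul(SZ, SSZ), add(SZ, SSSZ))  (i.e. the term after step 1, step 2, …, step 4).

Answer: after 4 steps: S(add(S(add(Z, mul(Z, SSZ))), add(SZ, SSSZ)))

Reduction:
  start: add(mul(SZ, SSZ), add(SZ, SSSZ))
  step 1: add(add(SSZ, mul(Z, SSZ)), add(SZ, SSSZ))
  step 2: add(S(add(SZ, mul(Z, SSZ))), add(SZ, SSSZ))
  step 3: S(add(add(SZ, mul(Z, SSZ)), add(SZ, SSSZ)))
  step 4: S(add(S(add(Z, mul(Z, SSZ))), add(SZ, SSSZ)))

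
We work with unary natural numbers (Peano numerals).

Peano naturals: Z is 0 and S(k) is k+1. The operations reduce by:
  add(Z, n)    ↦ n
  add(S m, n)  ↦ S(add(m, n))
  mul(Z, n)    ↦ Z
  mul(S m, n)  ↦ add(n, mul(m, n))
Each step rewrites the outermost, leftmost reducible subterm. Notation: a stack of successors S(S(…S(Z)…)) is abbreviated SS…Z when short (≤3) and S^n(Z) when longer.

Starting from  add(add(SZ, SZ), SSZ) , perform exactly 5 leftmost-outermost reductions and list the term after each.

  start: add(add(SZ, SZ), SSZ)
  [1] add(S(add(Z, SZ)), SSZ)
  [2] S(add(add(Z, SZ), SSZ))
  [3] S(add(SZ, SSZ))
  [4] S(S(add(Z, SSZ)))
  [5] S^4(Z)

Answer: after 5 steps: S^4(Z)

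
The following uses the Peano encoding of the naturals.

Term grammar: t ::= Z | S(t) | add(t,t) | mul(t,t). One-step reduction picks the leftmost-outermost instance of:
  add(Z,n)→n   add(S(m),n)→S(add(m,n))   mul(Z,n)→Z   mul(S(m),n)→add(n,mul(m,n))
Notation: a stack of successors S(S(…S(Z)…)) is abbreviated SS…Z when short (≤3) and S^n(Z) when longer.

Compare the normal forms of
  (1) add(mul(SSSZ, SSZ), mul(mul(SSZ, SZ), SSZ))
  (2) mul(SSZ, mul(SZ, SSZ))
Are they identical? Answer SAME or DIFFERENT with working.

Answer: DIFFERENT — A ⇓ S^10(Z), B ⇓ S^4(Z)

Working:
Term A:
  start: add(mul(SSSZ, SSZ), mul(mul(SSZ, SZ), SSZ))
  [1] add(add(SSZ, mul(SSZ, SSZ)), mul(mul(SSZ, SZ), SSZ))
  [2] add(S(add(SZ, mul(SSZ, SSZ))), mul(mul(SSZ, SZ), SSZ))
  [3] S(add(add(SZ, mul(SSZ, SSZ)), mul(mul(SSZ, SZ), SSZ)))
  [4] S(add(S(add(Z, mul(SSZ, SSZ))), mul(mul(SSZ, SZ), SSZ)))
  [5] S(S(add(add(Z, mul(SSZ, SSZ)), mul(mul(SSZ, SZ), SSZ))))
  [6] S(S(add(mul(SSZ, SSZ), mul(mul(SSZ, SZ), SSZ))))
  [7] S(S(add(add(SSZ, mul(SZ, SSZ)), mul(mul(SSZ, SZ), SSZ))))
  [8] S(S(add(S(add(SZ, mul(SZ, SSZ))), mul(mul(SSZ, SZ), SSZ))))
  [9] S(S(S(add(add(SZ, mul(SZ, SSZ)), mul(mul(SSZ, SZ), SSZ)))))
  [10] S(S(S(add(S(add(Z, mul(SZ, SSZ))), mul(mul(SSZ, SZ), SSZ)))))
  [11] S(S(S(S(add(add(Z, mul(SZ, SSZ)), mul(mul(SSZ, SZ), SSZ))))))
  [12] S(S(S(S(add(mul(SZ, SSZ), mul(mul(SSZ, SZ), SSZ))))))
  [13] S(S(S(S(add(add(SSZ, mul(Z, SSZ)), mul(mul(SSZ, SZ), SSZ))))))
  [14] S(S(S(S(add(S(add(SZ, mul(Z, SSZ))), mul(mul(SSZ, SZ), SSZ))))))
  [15] S(S(S(S(S(add(add(SZ, mul(Z, SSZ)), mul(mul(SSZ, SZ), SSZ)))))))
  [16] S(S(S(S(S(add(S(add(Z, mul(Z, SSZ))), mul(mul(SSZ, SZ), SSZ)))))))
  [17] S(S(S(S(S(S(add(add(Z, mul(Z, SSZ)), mul(mul(SSZ, SZ), SSZ))))))))
  [18] S(S(S(S(S(S(add(mul(Z, SSZ), mul(mul(SSZ, SZ), SSZ))))))))
  [19] S(S(S(S(S(S(add(Z, mul(mul(SSZ, SZ), SSZ))))))))
  [20] S(S(S(S(S(S(mul(mul(SSZ, SZ), SSZ)))))))
  [21] S(S(S(S(S(S(mul(add(SZ, mul(SZ, SZ)), SSZ)))))))
  [22] S(S(S(S(S(S(mul(S(add(Z, mul(SZ, SZ))), SSZ)))))))
  [23] S(S(S(S(S(S(add(SSZ, mul(add(Z, mul(SZ, SZ)), SSZ))))))))
  [24] S(S(S(S(S(S(S(add(SZ, mul(add(Z, mul(SZ, SZ)), SSZ)))))))))
  [25] S(S(S(S(S(S(S(S(add(Z, mul(add(Z, mul(SZ, SZ)), SSZ))))))))))
  [26] S(S(S(S(S(S(S(S(mul(add(Z, mul(SZ, SZ)), SSZ)))))))))
  [27] S(S(S(S(S(S(S(S(mul(mul(SZ, SZ), SSZ)))))))))
  [28] S(S(S(S(S(S(S(S(mul(add(SZ, mul(Z, SZ)), SSZ)))))))))
  [29] S(S(S(S(S(S(S(S(mul(S(add(Z, mul(Z, SZ))), SSZ)))))))))
  [30] S(S(S(S(S(S(S(S(add(SSZ, mul(add(Z, mul(Z, SZ)), SSZ))))))))))
  [31] S(S(S(S(S(S(S(S(S(add(SZ, mul(add(Z, mul(Z, SZ)), SSZ)))))))))))
  [32] S(S(S(S(S(S(S(S(S(S(add(Z, mul(add(Z, mul(Z, SZ)), SSZ))))))))))))
  [33] S(S(S(S(S(S(S(S(S(S(mul(add(Z, mul(Z, SZ)), SSZ)))))))))))
  [34] S(S(S(S(S(S(S(S(S(S(mul(mul(Z, SZ), SSZ)))))))))))
  [35] S(S(S(S(S(S(S(S(S(S(mul(Z, SSZ)))))))))))
  [36] S^10(Z)

Term B:
  start: mul(SSZ, mul(SZ, SSZ))
  [1] add(mul(SZ, SSZ), mul(SZ, mul(SZ, SSZ)))
  [2] add(add(SSZ, mul(Z, SSZ)), mul(SZ, mul(SZ, SSZ)))
  [3] add(S(add(SZ, mul(Z, SSZ))), mul(SZ, mul(SZ, SSZ)))
  [4] S(add(add(SZ, mul(Z, SSZ)), mul(SZ, mul(SZ, SSZ))))
  [5] S(add(S(add(Z, mul(Z, SSZ))), mul(SZ, mul(SZ, SSZ))))
  [6] S(S(add(add(Z, mul(Z, SSZ)), mul(SZ, mul(SZ, SSZ)))))
  [7] S(S(add(mul(Z, SSZ), mul(SZ, mul(SZ, SSZ)))))
  [8] S(S(add(Z, mul(SZ, mul(SZ, SSZ)))))
  [9] S(S(mul(SZ, mul(SZ, SSZ))))
  [10] S(S(add(mul(SZ, SSZ), mul(Z, mul(SZ, SSZ)))))
  [11] S(S(add(add(SSZ, mul(Z, SSZ)), mul(Z, mul(SZ, SSZ)))))
  [12] S(S(add(S(add(SZ, mul(Z, SSZ))), mul(Z, mul(SZ, SSZ)))))
  [13] S(S(S(add(add(SZ, mul(Z, SSZ)), mul(Z, mul(SZ, SSZ))))))
  [14] S(S(S(add(S(add(Z, mul(Z, SSZ))), mul(Z, mul(SZ, SSZ))))))
  [15] S(S(S(S(add(add(Z, mul(Z, SSZ)), mul(Z, mul(SZ, SSZ)))))))
  [16] S(S(S(S(add(mul(Z, SSZ), mul(Z, mul(SZ, SSZ)))))))
  [17] S(S(S(S(add(Z, mul(Z, mul(SZ, SSZ)))))))
  [18] S(S(S(S(mul(Z, mul(SZ, SSZ))))))
  [19] S^4(Z)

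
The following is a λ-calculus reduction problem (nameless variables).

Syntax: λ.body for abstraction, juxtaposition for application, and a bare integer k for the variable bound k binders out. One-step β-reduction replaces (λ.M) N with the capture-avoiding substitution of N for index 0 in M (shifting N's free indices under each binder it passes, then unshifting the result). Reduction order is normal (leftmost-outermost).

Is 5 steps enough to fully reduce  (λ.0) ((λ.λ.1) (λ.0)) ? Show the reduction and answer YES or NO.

  start: (λ.0) ((λ.λ.1) (λ.0))
  step 1: (λ.λ.1) (λ.0)
  step 2: λ.λ.0

Answer: YES — reaches normal form λ.λ.0 in 2 ≤ 5 steps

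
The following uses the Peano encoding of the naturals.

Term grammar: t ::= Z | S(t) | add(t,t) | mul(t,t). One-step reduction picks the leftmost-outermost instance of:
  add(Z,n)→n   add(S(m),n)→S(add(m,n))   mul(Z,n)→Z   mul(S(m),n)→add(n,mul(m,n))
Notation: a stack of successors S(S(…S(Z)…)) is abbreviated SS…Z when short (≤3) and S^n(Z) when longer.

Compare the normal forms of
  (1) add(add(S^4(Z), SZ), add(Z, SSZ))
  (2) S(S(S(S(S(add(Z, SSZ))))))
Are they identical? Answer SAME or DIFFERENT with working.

Answer: SAME — A ⇓ S^7(Z), B ⇓ S^7(Z)

Derivation:
Term A:
  start: add(add(S^4(Z), SZ), add(Z, SSZ))
  step 1: add(S(add(SSSZ, SZ)), add(Z, SSZ))
  step 2: S(add(add(SSSZ, SZ), add(Z, SSZ)))
  step 3: S(add(S(add(SSZ, SZ)), add(Z, SSZ)))
  step 4: S(S(add(add(SSZ, SZ), add(Z, SSZ))))
  step 5: S(S(add(S(add(SZ, SZ)), add(Z, SSZ))))
  step 6: S(S(S(add(add(SZ, SZ), add(Z, SSZ)))))
  step 7: S(S(S(add(S(add(Z, SZ)), add(Z, SSZ)))))
  step 8: S(S(S(S(add(add(Z, SZ), add(Z, SSZ))))))
  step 9: S(S(S(S(add(SZ, add(Z, SSZ))))))
  step 10: S(S(S(S(S(add(Z, add(Z, SSZ)))))))
  step 11: S(S(S(S(S(add(Z, SSZ))))))
  step 12: S^7(Z)

Term B:
  start: S(S(S(S(S(add(Z, SSZ))))))
  step 1: S^7(Z)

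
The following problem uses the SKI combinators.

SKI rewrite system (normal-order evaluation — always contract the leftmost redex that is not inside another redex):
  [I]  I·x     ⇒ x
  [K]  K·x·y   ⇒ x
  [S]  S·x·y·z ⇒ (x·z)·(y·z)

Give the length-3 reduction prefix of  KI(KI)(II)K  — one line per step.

Answer: after 3 steps: IK

Derivation:
  start: KI(KI)(II)K
  step 1: I(II)K
  step 2: IIK
  step 3: IK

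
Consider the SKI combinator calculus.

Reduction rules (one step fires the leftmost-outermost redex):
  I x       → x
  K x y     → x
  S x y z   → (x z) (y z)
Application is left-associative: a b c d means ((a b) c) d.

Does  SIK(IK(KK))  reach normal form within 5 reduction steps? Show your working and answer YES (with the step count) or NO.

Answer: YES — reaches normal form KK in 4 ≤ 5 steps

Reduction:
  start: SIK(IK(KK))
  [1] I(IK(KK))(K(IK(KK)))
  [2] IK(KK)(K(IK(KK)))
  [3] K(KK)(K(IK(KK)))
  [4] KK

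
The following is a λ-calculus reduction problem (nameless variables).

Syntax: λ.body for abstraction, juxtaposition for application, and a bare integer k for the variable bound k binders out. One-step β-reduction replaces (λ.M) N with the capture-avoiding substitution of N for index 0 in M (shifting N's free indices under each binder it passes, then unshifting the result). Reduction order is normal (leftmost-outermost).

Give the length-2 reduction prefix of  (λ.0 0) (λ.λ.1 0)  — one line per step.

Answer: after 2 steps: λ.(λ.λ.1 0) 0

Reduction:
  start: (λ.0 0) (λ.λ.1 0)
  →1  (λ.λ.1 0) (λ.λ.1 0)
  →2  λ.(λ.λ.1 0) 0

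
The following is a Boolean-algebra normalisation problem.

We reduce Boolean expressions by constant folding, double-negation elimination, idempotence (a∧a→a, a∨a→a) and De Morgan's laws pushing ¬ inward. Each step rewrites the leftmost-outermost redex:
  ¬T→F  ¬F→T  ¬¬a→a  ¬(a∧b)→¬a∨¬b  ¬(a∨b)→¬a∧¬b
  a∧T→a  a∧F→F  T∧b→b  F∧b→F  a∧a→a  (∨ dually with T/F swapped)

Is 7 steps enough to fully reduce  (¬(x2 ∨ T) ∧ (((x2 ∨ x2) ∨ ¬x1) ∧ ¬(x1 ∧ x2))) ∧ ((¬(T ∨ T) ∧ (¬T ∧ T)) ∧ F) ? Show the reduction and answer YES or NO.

Answer: YES — reaches normal form F in 5 ≤ 7 steps

Derivation:
  start: (¬(x2 ∨ T) ∧ (((x2 ∨ x2) ∨ ¬x1) ∧ ¬(x1 ∧ x2))) ∧ ((¬(T ∨ T) ∧ (¬T ∧ T)) ∧ F)
  step 1: ((¬x2 ∧ ¬T) ∧ (((x2 ∨ x2) ∨ ¬x1) ∧ ¬(x1 ∧ x2))) ∧ ((¬(T ∨ T) ∧ (¬T ∧ T)) ∧ F)
  step 2: ((¬x2 ∧ F) ∧ (((x2 ∨ x2) ∨ ¬x1) ∧ ¬(x1 ∧ x2))) ∧ ((¬(T ∨ T) ∧ (¬T ∧ T)) ∧ F)
  step 3: (F ∧ (((x2 ∨ x2) ∨ ¬x1) ∧ ¬(x1 ∧ x2))) ∧ ((¬(T ∨ T) ∧ (¬T ∧ T)) ∧ F)
  step 4: F ∧ ((¬(T ∨ T) ∧ (¬T ∧ T)) ∧ F)
  step 5: F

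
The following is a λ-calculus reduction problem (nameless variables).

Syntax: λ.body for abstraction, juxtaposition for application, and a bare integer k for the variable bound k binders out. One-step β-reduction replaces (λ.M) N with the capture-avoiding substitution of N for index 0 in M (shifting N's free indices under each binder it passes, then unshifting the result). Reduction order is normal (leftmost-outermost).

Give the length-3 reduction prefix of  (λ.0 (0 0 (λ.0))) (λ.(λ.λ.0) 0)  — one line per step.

  start: (λ.0 (0 0 (λ.0))) (λ.(λ.λ.0) 0)
  →1  (λ.(λ.λ.0) 0) ((λ.(λ.λ.0) 0) (λ.(λ.λ.0) 0) (λ.0))
  →2  (λ.λ.0) ((λ.(λ.λ.0) 0) (λ.(λ.λ.0) 0) (λ.0))
  →3  λ.0

Answer: after 3 steps: λ.0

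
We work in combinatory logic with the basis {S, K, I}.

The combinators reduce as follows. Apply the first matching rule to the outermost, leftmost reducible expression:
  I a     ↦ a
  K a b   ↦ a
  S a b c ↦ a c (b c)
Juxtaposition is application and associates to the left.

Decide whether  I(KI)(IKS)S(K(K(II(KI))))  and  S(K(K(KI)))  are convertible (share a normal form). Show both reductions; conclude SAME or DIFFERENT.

Answer: SAME — A ⇓ S(K(K(KI))), B ⇓ S(K(K(KI)))

Reduction:
Term A:
  start: I(KI)(IKS)S(K(K(II(KI))))
  →1  KI(IKS)S(K(K(II(KI))))
  →2  IS(K(K(II(KI))))
  →3  S(K(K(II(KI))))
  →4  S(K(K(I(KI))))
  →5  S(K(K(KI)))

Term B:
  start: S(K(K(KI)))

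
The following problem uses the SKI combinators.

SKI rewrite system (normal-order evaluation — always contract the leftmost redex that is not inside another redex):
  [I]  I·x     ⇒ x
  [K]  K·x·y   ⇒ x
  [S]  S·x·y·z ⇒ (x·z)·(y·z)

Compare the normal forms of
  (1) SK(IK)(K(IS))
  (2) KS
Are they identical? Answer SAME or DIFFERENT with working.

Term A:
  start: SK(IK)(K(IS))
  [1] K(K(IS))(IK(K(IS)))
  [2] K(IS)
  [3] KS

Term B:
  start: KS

Answer: SAME — A ⇓ KS, B ⇓ KS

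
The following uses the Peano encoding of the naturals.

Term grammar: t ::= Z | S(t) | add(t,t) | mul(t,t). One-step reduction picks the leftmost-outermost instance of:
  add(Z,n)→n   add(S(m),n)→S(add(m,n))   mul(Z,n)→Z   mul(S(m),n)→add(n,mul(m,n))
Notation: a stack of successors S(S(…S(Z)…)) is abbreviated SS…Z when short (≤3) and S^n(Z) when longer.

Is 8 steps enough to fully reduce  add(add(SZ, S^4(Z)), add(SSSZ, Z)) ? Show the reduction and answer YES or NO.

  start: add(add(SZ, S^4(Z)), add(SSSZ, Z))
  [1] add(S(add(Z, S^4(Z))), add(SSSZ, Z))
  [2] S(add(add(Z, S^4(Z)), add(SSSZ, Z)))
  [3] S(add(S^4(Z), add(SSSZ, Z)))
  [4] S(S(add(SSSZ, add(SSSZ, Z))))
  [5] S(S(S(add(SSZ, add(SSSZ, Z)))))
  [6] S(S(S(S(add(SZ, add(SSSZ, Z))))))
  [7] S(S(S(S(S(add(Z, add(SSSZ, Z)))))))
  [8] S(S(S(S(S(add(SSSZ, Z))))))

Answer: NO — after 8 steps the term is S(S(S(S(S(add(SSSZ, Z)))))), not yet normal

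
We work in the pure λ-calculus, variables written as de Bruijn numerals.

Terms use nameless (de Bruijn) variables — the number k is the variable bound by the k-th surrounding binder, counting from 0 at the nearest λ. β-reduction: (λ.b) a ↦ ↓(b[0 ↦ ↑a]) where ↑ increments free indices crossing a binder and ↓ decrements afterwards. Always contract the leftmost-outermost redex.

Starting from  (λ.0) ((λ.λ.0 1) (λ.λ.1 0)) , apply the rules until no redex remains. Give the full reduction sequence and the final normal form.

  start: (λ.0) ((λ.λ.0 1) (λ.λ.1 0))
  [1] (λ.λ.0 1) (λ.λ.1 0)
  [2] λ.0 (λ.λ.1 0)

Answer: normal form = λ.0 (λ.λ.1 0)  (in 2 steps)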